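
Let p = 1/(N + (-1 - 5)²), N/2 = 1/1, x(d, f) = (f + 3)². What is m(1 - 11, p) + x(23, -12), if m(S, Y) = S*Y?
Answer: 1534/19 ≈ 80.737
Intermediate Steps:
x(d, f) = (3 + f)²
N = 2 (N = 2/1 = 2*1 = 2)
p = 1/38 (p = 1/(2 + (-1 - 5)²) = 1/(2 + (-6)²) = 1/(2 + 36) = 1/38 ≈ 0.026316)
m(1 - 11, p) + x(23, -12) = (1 - 11)*(1/38) + (3 - 12)² = -10*1/38 + (-9)² = -5/19 + 81 = 1534/19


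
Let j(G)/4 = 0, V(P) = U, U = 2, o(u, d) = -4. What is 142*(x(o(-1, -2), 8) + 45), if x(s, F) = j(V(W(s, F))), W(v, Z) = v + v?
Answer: 6390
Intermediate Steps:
W(v, Z) = 2*v
V(P) = 2
j(G) = 0 (j(G) = 4*0 = 0)
x(s, F) = 0
142*(x(o(-1, -2), 8) + 45) = 142*(0 + 45) = 142*45 = 6390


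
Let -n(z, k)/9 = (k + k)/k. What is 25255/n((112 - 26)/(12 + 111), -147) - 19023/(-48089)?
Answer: -1214145281/865602 ≈ -1402.7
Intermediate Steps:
n(z, k) = -18 (n(z, k) = -9*(k + k)/k = -9*2*k/k = -9*2 = -18)
25255/n((112 - 26)/(12 + 111), -147) - 19023/(-48089) = 25255/(-18) - 19023/(-48089) = 25255*(-1/18) - 19023*(-1/48089) = -25255/18 + 19023/48089 = -1214145281/865602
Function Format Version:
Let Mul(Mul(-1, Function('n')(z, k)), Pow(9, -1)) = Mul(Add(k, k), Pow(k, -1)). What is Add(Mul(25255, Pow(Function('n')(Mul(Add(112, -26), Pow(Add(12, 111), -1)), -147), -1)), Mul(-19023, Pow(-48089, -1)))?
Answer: Rational(-1214145281, 865602) ≈ -1402.7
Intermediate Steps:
Function('n')(z, k) = -18 (Function('n')(z, k) = Mul(-9, Mul(Add(k, k), Pow(k, -1))) = Mul(-9, Mul(Mul(2, k), Pow(k, -1))) = Mul(-9, 2) = -18)
Add(Mul(25255, Pow(Function('n')(Mul(Add(112, -26), Pow(Add(12, 111), -1)), -147), -1)), Mul(-19023, Pow(-48089, -1))) = Add(Mul(25255, Pow(-18, -1)), Mul(-19023, Pow(-48089, -1))) = Add(Mul(25255, Rational(-1, 18)), Mul(-19023, Rational(-1, 48089))) = Add(Rational(-25255, 18), Rational(19023, 48089)) = Rational(-1214145281, 865602)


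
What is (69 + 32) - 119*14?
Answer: -1565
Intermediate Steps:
(69 + 32) - 119*14 = 101 - 1666 = -1565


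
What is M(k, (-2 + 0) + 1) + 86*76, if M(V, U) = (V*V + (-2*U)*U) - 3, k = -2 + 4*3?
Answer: 6631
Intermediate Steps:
k = 10 (k = -2 + 12 = 10)
M(V, U) = -3 + V² - 2*U² (M(V, U) = (V² - 2*U²) - 3 = -3 + V² - 2*U²)
M(k, (-2 + 0) + 1) + 86*76 = (-3 + 10² - 2*((-2 + 0) + 1)²) + 86*76 = (-3 + 100 - 2*(-2 + 1)²) + 6536 = (-3 + 100 - 2*(-1)²) + 6536 = (-3 + 100 - 2*1) + 6536 = (-3 + 100 - 2) + 6536 = 95 + 6536 = 6631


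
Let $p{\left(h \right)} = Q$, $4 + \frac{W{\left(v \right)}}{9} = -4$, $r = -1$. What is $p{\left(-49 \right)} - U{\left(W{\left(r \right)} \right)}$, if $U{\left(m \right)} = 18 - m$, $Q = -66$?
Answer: $-156$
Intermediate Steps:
$W{\left(v \right)} = -72$ ($W{\left(v \right)} = -36 + 9 \left(-4\right) = -36 - 36 = -72$)
$p{\left(h \right)} = -66$
$p{\left(-49 \right)} - U{\left(W{\left(r \right)} \right)} = -66 - \left(18 - -72\right) = -66 - \left(18 + 72\right) = -66 - 90 = -156$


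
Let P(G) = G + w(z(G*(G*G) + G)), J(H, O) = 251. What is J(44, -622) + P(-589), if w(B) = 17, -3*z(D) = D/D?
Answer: -321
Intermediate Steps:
z(D) = -⅓ (z(D) = -D/(3*D) = -⅓*1 = -⅓)
P(G) = 17 + G (P(G) = G + 17 = 17 + G)
J(44, -622) + P(-589) = 251 + (17 - 589) = 251 - 572 = -321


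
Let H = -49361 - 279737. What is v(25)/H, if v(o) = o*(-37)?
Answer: 925/329098 ≈ 0.0028107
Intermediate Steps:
v(o) = -37*o
H = -329098
v(25)/H = -37*25/(-329098) = -925*(-1/329098) = 925/329098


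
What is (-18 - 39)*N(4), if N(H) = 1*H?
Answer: -228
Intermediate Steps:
N(H) = H
(-18 - 39)*N(4) = (-18 - 39)*4 = -57*4 = -228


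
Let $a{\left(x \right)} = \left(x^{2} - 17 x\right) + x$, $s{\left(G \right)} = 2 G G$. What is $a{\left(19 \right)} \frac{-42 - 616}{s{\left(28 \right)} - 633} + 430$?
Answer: $\frac{364544}{935} \approx 389.89$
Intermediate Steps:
$s{\left(G \right)} = 2 G^{2}$
$a{\left(x \right)} = x^{2} - 16 x$
$a{\left(19 \right)} \frac{-42 - 616}{s{\left(28 \right)} - 633} + 430 = 19 \left(-16 + 19\right) \frac{-42 - 616}{2 \cdot 28^{2} - 633} + 430 = 19 \cdot 3 \left(- \frac{658}{2 \cdot 784 - 633}\right) + 430 = 57 \left(- \frac{658}{1568 - 633}\right) + 430 = 57 \left(- \frac{658}{935}\right) + 430 = - \frac{37506}{935} + 430 = \frac{364544}{935}$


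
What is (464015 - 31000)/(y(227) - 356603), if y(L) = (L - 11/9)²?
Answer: -3188565/2250529 ≈ -1.4168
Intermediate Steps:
y(L) = (-11/9 + L)² (y(L) = (L - 11*⅑)² = (L - 11/9)² = (-11/9 + L)²)
(464015 - 31000)/(y(227) - 356603) = (464015 - 31000)/((-11 + 9*227)²/81 - 356603) = 433015/((-11 + 2043)²/81 - 356603) = 433015/((1/81)*2032² - 356603) = 433015/((1/81)*4129024 - 356603) = 433015/(4129024/81 - 356603) = 433015/(-24755819/81) = 433015*(-81/24755819) = -3188565/2250529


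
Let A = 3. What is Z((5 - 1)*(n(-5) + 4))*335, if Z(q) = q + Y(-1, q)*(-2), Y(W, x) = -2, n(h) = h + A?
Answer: 4020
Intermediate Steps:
n(h) = 3 + h (n(h) = h + 3 = 3 + h)
Z(q) = 4 + q (Z(q) = q - 2*(-2) = q + 4 = 4 + q)
Z((5 - 1)*(n(-5) + 4))*335 = (4 + (5 - 1)*((3 - 5) + 4))*335 = (4 + 4*(-2 + 4))*335 = (4 + 4*2)*335 = (4 + 8)*335 = 12*335 = 4020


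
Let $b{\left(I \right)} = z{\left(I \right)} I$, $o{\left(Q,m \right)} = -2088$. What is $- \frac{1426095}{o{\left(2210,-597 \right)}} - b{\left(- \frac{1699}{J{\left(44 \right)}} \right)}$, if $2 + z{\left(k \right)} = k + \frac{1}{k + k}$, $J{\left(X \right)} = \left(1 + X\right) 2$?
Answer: $\frac{135476057}{469800} \approx 288.37$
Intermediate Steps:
$J{\left(X \right)} = 2 + 2 X$
$z{\left(k \right)} = -2 + k + \frac{1}{2 k}$ ($z{\left(k \right)} = -2 + \left(k + \frac{1}{k + k}\right) = -2 + \left(k + \frac{1}{2 k}\right) = -2 + k + \frac{1}{2 k}$)
$b{\left(I \right)} = I \left(-2 + I + \frac{1}{2 I}\right)$ ($b{\left(I \right)} = \left(-2 + I + \frac{1}{2 I}\right) I = I \left(-2 + I + \frac{1}{2 I}\right)$)
$- \frac{1426095}{o{\left(2210,-597 \right)}} - b{\left(- \frac{1699}{J{\left(44 \right)}} \right)} = - \frac{1426095}{-2088} - \left(\frac{1}{2} + - \frac{1699}{2 + 2 \cdot 44} \left(-2 - \frac{1699}{2 + 2 \cdot 44}\right)\right) = \left(-1426095\right) \left(- \frac{1}{2088}\right) - \left(\frac{1}{2} + - \frac{1699}{2 + 88} \left(-2 - \frac{1699}{2 + 88}\right)\right) = \frac{158455}{232} - \left(\frac{1}{2} + - \frac{1699}{90} \left(-2 - \frac{1699}{90}\right)\right) = \frac{158455}{232} - \left(\frac{1}{2} + \left(-1699\right) \frac{1}{90} \left(-2 - \frac{1699}{90}\right)\right) = \frac{158455}{232} - \left(\frac{1}{2} - \frac{1699 \left(-2 - \frac{1699}{90}\right)}{90}\right) = \frac{158455}{232} - \left(\frac{1}{2} - - \frac{3192421}{8100}\right) = \frac{158455}{232} - \left(\frac{1}{2} + \frac{3192421}{8100}\right) = \frac{158455}{232} - \frac{3196471}{8100} = \frac{135476057}{469800}$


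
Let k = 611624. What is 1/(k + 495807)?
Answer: 1/1107431 ≈ 9.0299e-7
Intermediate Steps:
1/(k + 495807) = 1/(611624 + 495807) = 1/1107431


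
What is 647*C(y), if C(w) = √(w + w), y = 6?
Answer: 1294*√3 ≈ 2241.3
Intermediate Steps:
C(w) = √2*√w (C(w) = √(2*w) = √2*√w)
647*C(y) = 647*(√2*√6) = 647*(2*√3) = 1294*√3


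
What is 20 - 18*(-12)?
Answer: 236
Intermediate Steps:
20 - 18*(-12) = 20 + 216 = 236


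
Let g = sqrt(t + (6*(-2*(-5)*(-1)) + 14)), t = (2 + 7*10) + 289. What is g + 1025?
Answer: 1025 + 3*sqrt(35) ≈ 1042.7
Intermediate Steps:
t = 361 (t = (2 + 70) + 289 = 72 + 289 = 361)
g = 3*sqrt(35) (g = sqrt(361 + (6*(-2*(-5)*(-1)) + 14)) = sqrt(361 + (6*(10*(-1)) + 14)) = sqrt(361 + (6*(-10) + 14)) = sqrt(361 + (-60 + 14)) = sqrt(361 - 46) = sqrt(315) = 3*sqrt(35) ≈ 17.748)
g + 1025 = 3*sqrt(35) + 1025 = 1025 + 3*sqrt(35)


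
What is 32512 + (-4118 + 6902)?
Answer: 35296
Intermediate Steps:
32512 + (-4118 + 6902) = 32512 + 2784 = 35296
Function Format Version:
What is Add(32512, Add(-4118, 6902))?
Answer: 35296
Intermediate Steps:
Add(32512, Add(-4118, 6902)) = Add(32512, 2784) = 35296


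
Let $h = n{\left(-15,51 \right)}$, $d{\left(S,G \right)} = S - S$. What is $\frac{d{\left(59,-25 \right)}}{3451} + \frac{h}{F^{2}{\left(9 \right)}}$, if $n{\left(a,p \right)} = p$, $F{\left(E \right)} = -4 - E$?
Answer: $\frac{51}{169} \approx 0.30177$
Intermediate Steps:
$d{\left(S,G \right)} = 0$
$h = 51$
$\frac{d{\left(59,-25 \right)}}{3451} + \frac{h}{F^{2}{\left(9 \right)}} = \frac{0}{3451} + \frac{51}{\left(-4 - 9\right)^{2}} = 0 \cdot \frac{1}{3451} + \frac{51}{\left(-4 - 9\right)^{2}} = 0 + \frac{51}{\left(-13\right)^{2}} = 0 + \frac{51}{169} = \frac{51}{169}$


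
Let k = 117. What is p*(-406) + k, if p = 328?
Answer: -133051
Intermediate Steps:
p*(-406) + k = 328*(-406) + 117 = -133168 + 117 = -133051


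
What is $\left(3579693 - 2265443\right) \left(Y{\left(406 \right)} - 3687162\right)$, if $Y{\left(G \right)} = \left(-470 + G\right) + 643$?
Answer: $-4845091707750$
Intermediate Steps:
$Y{\left(G \right)} = 173 + G$
$\left(3579693 - 2265443\right) \left(Y{\left(406 \right)} - 3687162\right) = \left(3579693 - 2265443\right) \left(\left(173 + 406\right) - 3687162\right) = 1314250 \left(579 - 3687162\right) = 1314250 \left(-3686583\right) = -4845091707750$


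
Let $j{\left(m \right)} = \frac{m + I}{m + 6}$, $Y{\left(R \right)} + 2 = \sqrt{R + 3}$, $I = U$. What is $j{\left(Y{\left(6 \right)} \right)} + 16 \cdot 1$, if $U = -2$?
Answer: $\frac{111}{7} \approx 15.857$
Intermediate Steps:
$I = -2$
$Y{\left(R \right)} = -2 + \sqrt{3 + R}$ ($Y{\left(R \right)} = -2 + \sqrt{R + 3} = -2 + \sqrt{3 + R}$)
$j{\left(m \right)} = \frac{-2 + m}{6 + m}$ ($j{\left(m \right)} = \frac{m - 2}{m + 6} = \frac{-2 + m}{6 + m}$)
$j{\left(Y{\left(6 \right)} \right)} + 16 \cdot 1 = \frac{-2 - \left(2 - \sqrt{3 + 6}\right)}{6 - \left(2 - \sqrt{3 + 6}\right)} + 16 \cdot 1 = \frac{-2 - \left(2 - \sqrt{9}\right)}{6 - \left(2 - \sqrt{9}\right)} + 16 = \frac{-2 + \left(-2 + 3\right)}{6 + \left(-2 + 3\right)} + 16 = \frac{-2 + 1}{6 + 1} + 16 = \frac{1}{7} \left(-1\right) + 16 = - \frac{1}{7} + 16 = \frac{111}{7}$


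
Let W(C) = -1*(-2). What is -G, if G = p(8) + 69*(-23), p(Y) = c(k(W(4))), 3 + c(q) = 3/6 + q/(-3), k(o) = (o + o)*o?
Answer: 9553/6 ≈ 1592.2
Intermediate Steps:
W(C) = 2
k(o) = 2*o² (k(o) = (2*o)*o = 2*o²)
c(q) = -5/2 - q/3 (c(q) = -3 + (3/6 + q/(-3)) = -3 + (3*(⅙) + q*(-⅓)) = -3 + (½ - q/3) = -5/2 - q/3)
p(Y) = -31/6 (p(Y) = -5/2 - 2*2²/3 = -5/2 - 2*4/3 = -5/2 - ⅓*8 = -5/2 - 8/3 = -31/6)
G = -9553/6 (G = -31/6 + 69*(-23) = -31/6 - 1587 = -9553/6 ≈ -1592.2)
-G = -1*(-9553/6) = 9553/6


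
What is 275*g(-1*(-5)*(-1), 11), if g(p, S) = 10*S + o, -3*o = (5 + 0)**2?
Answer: 83875/3 ≈ 27958.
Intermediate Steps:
o = -25/3 (o = -(5 + 0)**2/3 = -1/3*5**2 = -1/3*25 = -25/3 ≈ -8.3333)
g(p, S) = -25/3 + 10*S (g(p, S) = 10*S - 25/3 = -25/3 + 10*S)
275*g(-1*(-5)*(-1), 11) = 275*(-25/3 + 10*11) = 275*(-25/3 + 110) = 275*(305/3) = 83875/3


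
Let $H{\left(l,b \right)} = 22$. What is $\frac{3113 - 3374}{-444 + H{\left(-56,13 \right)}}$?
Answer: $\frac{261}{422} \approx 0.61848$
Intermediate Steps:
$\frac{3113 - 3374}{-444 + H{\left(-56,13 \right)}} = \frac{3113 - 3374}{-444 + 22} = - \frac{261}{-422} = \left(-261\right) \left(- \frac{1}{422}\right) = \frac{261}{422}$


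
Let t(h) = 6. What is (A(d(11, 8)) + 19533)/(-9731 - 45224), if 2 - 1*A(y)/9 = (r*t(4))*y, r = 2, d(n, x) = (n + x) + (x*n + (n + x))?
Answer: -5943/54955 ≈ -0.10814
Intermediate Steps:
d(n, x) = 2*n + 2*x + n*x (d(n, x) = (n + x) + (n*x + (n + x)) = (n + x) + (n + x + n*x) = 2*n + 2*x + n*x)
A(y) = 18 - 108*y (A(y) = 18 - 9*2*6*y = 18 - 108*y)
(A(d(11, 8)) + 19533)/(-9731 - 45224) = ((18 - 108*(2*11 + 2*8 + 11*8)) + 19533)/(-9731 - 45224) = ((18 - 108*(22 + 16 + 88)) + 19533)/(-54955) = ((18 - 108*126) + 19533)*(-1/54955) = ((18 - 13608) + 19533)*(-1/54955) = (-13590 + 19533)*(-1/54955) = 5943*(-1/54955) = -5943/54955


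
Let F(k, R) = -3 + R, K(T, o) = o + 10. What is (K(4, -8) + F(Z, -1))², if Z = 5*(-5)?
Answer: 4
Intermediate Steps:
K(T, o) = 10 + o
Z = -25
(K(4, -8) + F(Z, -1))² = ((10 - 8) + (-3 - 1))² = (2 - 4)² = (-2)² = 4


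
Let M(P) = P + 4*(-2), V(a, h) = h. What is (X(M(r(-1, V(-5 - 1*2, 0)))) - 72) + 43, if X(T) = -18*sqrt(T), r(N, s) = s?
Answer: -29 - 36*I*sqrt(2) ≈ -29.0 - 50.912*I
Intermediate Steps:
M(P) = -8 + P (M(P) = P - 8 = -8 + P)
(X(M(r(-1, V(-5 - 1*2, 0)))) - 72) + 43 = (-18*sqrt(-8 + 0) - 72) + 43 = (-36*I*sqrt(2) - 72) + 43 = (-72 - 36*I*sqrt(2)) + 43 = -29 - 36*I*sqrt(2)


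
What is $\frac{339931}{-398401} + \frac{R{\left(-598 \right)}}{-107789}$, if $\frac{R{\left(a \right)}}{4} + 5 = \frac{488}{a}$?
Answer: $- \frac{10952834667785}{12840030371311} \approx -0.85302$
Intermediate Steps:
$R{\left(a \right)} = -20 + \frac{1952}{a}$ ($R{\left(a \right)} = -20 + 4 \frac{488}{a} = -20 + \frac{1952}{a}$)
$\frac{339931}{-398401} + \frac{R{\left(-598 \right)}}{-107789} = \frac{339931}{-398401} + \frac{-20 + \frac{1952}{-598}}{-107789} = 339931 \left(- \frac{1}{398401}\right) + \left(-20 + 1952 \left(- \frac{1}{598}\right)\right) \left(- \frac{1}{107789}\right) = - \frac{339931}{398401} + \left(-20 - \frac{976}{299}\right) \left(- \frac{1}{107789}\right) = - \frac{339931}{398401} - - \frac{6956}{32228911} = - \frac{339931}{398401} + \frac{6956}{32228911} = - \frac{10952834667785}{12840030371311}$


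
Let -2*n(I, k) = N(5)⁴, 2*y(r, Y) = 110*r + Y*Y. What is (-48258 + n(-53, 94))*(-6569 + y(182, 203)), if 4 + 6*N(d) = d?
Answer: -6015450087067/5184 ≈ -1.1604e+9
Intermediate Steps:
N(d) = -⅔ + d/6
y(r, Y) = Y²/2 + 55*r (y(r, Y) = (110*r + Y*Y)/2 = (110*r + Y²)/2 = (Y² + 110*r)/2 = Y²/2 + 55*r)
n(I, k) = -1/2592 (n(I, k) = -(-⅔ + (⅙)*5)⁴/2 = -(-⅔ + ⅚)⁴/2 = -(⅙)⁴/2 = -½*1/1296 = -1/2592)
(-48258 + n(-53, 94))*(-6569 + y(182, 203)) = (-48258 - 1/2592)*(-6569 + ((½)*203² + 55*182)) = -125084737*(-6569 + ((½)*41209 + 10010))/2592 = -125084737*(-6569 + (41209/2 + 10010))/2592 = -125084737*(-6569 + 61229/2)/2592 = -125084737/2592*48091/2 = -6015450087067/5184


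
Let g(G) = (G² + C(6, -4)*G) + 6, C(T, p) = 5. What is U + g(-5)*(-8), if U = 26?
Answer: -22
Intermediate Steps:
g(G) = 6 + G² + 5*G (g(G) = (G² + 5*G) + 6 = 6 + G² + 5*G)
U + g(-5)*(-8) = 26 + (6 + (-5)² + 5*(-5))*(-8) = 26 + (6 + 25 - 25)*(-8) = 26 + 6*(-8) = 26 - 48 = -22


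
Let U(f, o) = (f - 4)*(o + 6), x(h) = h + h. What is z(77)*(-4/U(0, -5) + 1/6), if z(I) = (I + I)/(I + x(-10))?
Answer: 539/171 ≈ 3.1520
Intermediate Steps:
x(h) = 2*h
z(I) = 2*I/(-20 + I) (z(I) = (I + I)/(I + 2*(-10)) = (2*I)/(I - 20) = (2*I)/(-20 + I) = 2*I/(-20 + I))
U(f, o) = (-4 + f)*(6 + o)
z(77)*(-4/U(0, -5) + 1/6) = (2*77/(-20 + 77))*(-4/(-24 - 4*(-5) + 6*0 + 0*(-5)) + 1/6) = (2*77/57)*(-4/(-24 + 20 + 0 + 0) + 1*(⅙)) = (2*77*(1/57))*(-4/(-4) + ⅙) = 154*(-4*(-¼) + ⅙)/57 = 154*(1 + ⅙)/57 = (154/57)*(7/6) = 539/171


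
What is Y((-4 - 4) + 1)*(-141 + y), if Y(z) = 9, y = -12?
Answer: -1377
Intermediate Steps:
Y((-4 - 4) + 1)*(-141 + y) = 9*(-141 - 12) = 9*(-153) = -1377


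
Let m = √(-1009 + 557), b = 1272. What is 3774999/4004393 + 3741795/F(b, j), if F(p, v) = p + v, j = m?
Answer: 4766317828898721/1620213447337 - 3741795*I*√113/809218 ≈ 2941.8 - 49.153*I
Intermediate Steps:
m = 2*I*√113 (m = √(-452) = 2*I*√113 ≈ 21.26*I)
j = 2*I*√113 ≈ 21.26*I
3774999/4004393 + 3741795/F(b, j) = 3774999/4004393 + 3741795/(1272 + 2*I*√113)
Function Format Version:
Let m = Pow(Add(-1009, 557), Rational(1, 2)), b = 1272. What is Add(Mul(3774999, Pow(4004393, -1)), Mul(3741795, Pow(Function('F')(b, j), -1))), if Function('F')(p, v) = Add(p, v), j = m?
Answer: Add(Rational(4766317828898721, 1620213447337), Mul(Rational(-3741795, 809218), I, Pow(113, Rational(1, 2)))) ≈ Add(2941.8, Mul(-49.153, I))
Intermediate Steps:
m = Mul(2, I, Pow(113, Rational(1, 2))) (m = Pow(-452, Rational(1, 2)) = Mul(2, I, Pow(113, Rational(1, 2))) ≈ Mul(21.260, I))
j = Mul(2, I, Pow(113, Rational(1, 2))) ≈ Mul(21.260, I)
Add(Mul(3774999, Pow(4004393, -1)), Mul(3741795, Pow(Function('F')(b, j), -1))) = Add(Mul(3774999, Pow(4004393, -1)), Mul(3741795, Pow(Add(1272, Mul(2, I, Pow(113, Rational(1, 2)))), -1))) = Add(Mul(3774999, Rational(1, 4004393)), Mul(3741795, Pow(Add(1272, Mul(2, I, Pow(113, Rational(1, 2)))), -1))) = Add(Rational(3774999, 4004393), Mul(3741795, Pow(Add(1272, Mul(2, I, Pow(113, Rational(1, 2)))), -1)))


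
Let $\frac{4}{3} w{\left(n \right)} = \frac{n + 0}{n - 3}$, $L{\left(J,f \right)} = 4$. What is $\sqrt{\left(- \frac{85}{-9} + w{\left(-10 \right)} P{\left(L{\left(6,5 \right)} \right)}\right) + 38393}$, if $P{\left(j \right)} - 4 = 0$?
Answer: $\frac{2 \sqrt{14603407}}{39} \approx 195.97$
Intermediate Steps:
$P{\left(j \right)} = 4$ ($P{\left(j \right)} = 4 + 0 = 4$)
$w{\left(n \right)} = \frac{3 n}{4 \left(-3 + n\right)}$ ($w{\left(n \right)} = \frac{3 \frac{n + 0}{n - 3}}{4} = \frac{3 \frac{n}{-3 + n}}{4} = \frac{3 n}{4 \left(-3 + n\right)}$)
$\sqrt{\left(- \frac{85}{-9} + w{\left(-10 \right)} P{\left(L{\left(6,5 \right)} \right)}\right) + 38393} = \sqrt{\left(- \frac{85}{-9} + \frac{3}{4} \left(-10\right) \frac{1}{-3 - 10} \cdot 4\right) + 38393} = \sqrt{\left(\left(-85\right) \left(- \frac{1}{9}\right) + \frac{3}{4} \left(-10\right) \frac{1}{-13} \cdot 4\right) + 38393} = \sqrt{\left(\frac{85}{9} + \frac{3}{4} \left(-10\right) \left(- \frac{1}{13}\right) 4\right) + 38393} = \sqrt{\left(\frac{85}{9} + \frac{15}{26} \cdot 4\right) + 38393} = \sqrt{\left(\frac{85}{9} + \frac{30}{13}\right) + 38393} = \sqrt{\frac{1375}{117} + 38393} = \sqrt{\frac{4493356}{117}} = \frac{2 \sqrt{14603407}}{39}$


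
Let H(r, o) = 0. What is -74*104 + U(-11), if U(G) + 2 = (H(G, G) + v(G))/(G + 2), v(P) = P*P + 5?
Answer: -7712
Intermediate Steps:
v(P) = 5 + P² (v(P) = P² + 5 = 5 + P²)
U(G) = -2 + (5 + G²)/(2 + G) (U(G) = -2 + (0 + (5 + G²))/(G + 2) = -2 + (5 + G²)/(2 + G))
-74*104 + U(-11) = -74*104 + (1 + (-11)² - 2*(-11))/(2 - 11) = -7696 + (1 + 121 + 22)/(-9) = -7696 - ⅑*144 = -7696 - 16 = -7712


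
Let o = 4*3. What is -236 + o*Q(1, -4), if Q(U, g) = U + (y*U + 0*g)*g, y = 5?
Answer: -464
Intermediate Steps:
o = 12
Q(U, g) = U + 5*U*g (Q(U, g) = U + (5*U + 0*g)*g = U + (5*U + 0)*g = U + (5*U)*g = U + 5*U*g)
-236 + o*Q(1, -4) = -236 + 12*(1*(1 + 5*(-4))) = -236 + 12*(1*(1 - 20)) = -236 + 12*(1*(-19)) = -236 + 12*(-19) = -236 - 228 = -464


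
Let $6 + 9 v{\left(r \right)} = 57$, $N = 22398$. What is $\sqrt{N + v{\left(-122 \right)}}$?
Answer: $\frac{\sqrt{201633}}{3} \approx 149.68$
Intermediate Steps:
$v{\left(r \right)} = \frac{17}{3}$ ($v{\left(r \right)} = - \frac{2}{3} + \frac{1}{9} \cdot 57 = - \frac{2}{3} + \frac{19}{3} = \frac{17}{3}$)
$\sqrt{N + v{\left(-122 \right)}} = \sqrt{22398 + \frac{17}{3}} = \sqrt{\frac{67211}{3}} = \frac{\sqrt{201633}}{3}$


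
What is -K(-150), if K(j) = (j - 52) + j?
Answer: 352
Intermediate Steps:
K(j) = -52 + 2*j (K(j) = (-52 + j) + j = -52 + 2*j)
-K(-150) = -(-52 + 2*(-150)) = -(-52 - 300) = -1*(-352) = 352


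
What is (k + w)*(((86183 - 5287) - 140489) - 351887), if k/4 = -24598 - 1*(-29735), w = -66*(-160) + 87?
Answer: -12836118600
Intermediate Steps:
w = 10647 (w = 10560 + 87 = 10647)
k = 20548 (k = 4*(-24598 - 1*(-29735)) = 4*(-24598 + 29735) = 4*5137 = 20548)
(k + w)*(((86183 - 5287) - 140489) - 351887) = (20548 + 10647)*(((86183 - 5287) - 140489) - 351887) = 31195*((80896 - 140489) - 351887) = 31195*(-59593 - 351887) = 31195*(-411480) = -12836118600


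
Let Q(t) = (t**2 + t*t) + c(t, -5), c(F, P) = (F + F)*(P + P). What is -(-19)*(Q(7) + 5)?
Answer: -703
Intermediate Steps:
c(F, P) = 4*F*P (c(F, P) = (2*F)*(2*P) = 4*F*P)
Q(t) = -20*t + 2*t**2 (Q(t) = (t**2 + t*t) + 4*t*(-5) = (t**2 + t**2) - 20*t = 2*t**2 - 20*t = -20*t + 2*t**2)
-(-19)*(Q(7) + 5) = -(-19)*(2*7*(-10 + 7) + 5) = -(-19)*(2*7*(-3) + 5) = -(-19)*(-42 + 5) = -(-19)*(-37) = -1*703 = -703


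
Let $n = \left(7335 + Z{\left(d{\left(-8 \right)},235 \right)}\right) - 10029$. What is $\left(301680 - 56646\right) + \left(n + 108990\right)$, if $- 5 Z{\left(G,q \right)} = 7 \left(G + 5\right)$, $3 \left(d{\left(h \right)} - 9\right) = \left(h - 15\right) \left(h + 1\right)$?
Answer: $\frac{5268529}{15} \approx 3.5124 \cdot 10^{5}$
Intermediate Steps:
$d{\left(h \right)} = 9 + \frac{\left(1 + h\right) \left(-15 + h\right)}{3}$ ($d{\left(h \right)} = 9 + \frac{\left(h - 15\right) \left(h + 1\right)}{3} = 9 + \frac{\left(-15 + h\right) \left(1 + h\right)}{3} = 9 + \frac{\left(1 + h\right) \left(-15 + h\right)}{3}$)
$Z{\left(G,q \right)} = -7 - \frac{7 G}{5}$ ($Z{\left(G,q \right)} = - \frac{7 \left(G + 5\right)}{5} = - \frac{7 \left(5 + G\right)}{5} = - \frac{35 + 7 G}{5} = -7 - \frac{7 G}{5}$)
$n = - \frac{41831}{15}$ ($n = \left(7335 - \left(7 + \frac{7 \left(4 - - \frac{112}{3} + \frac{\left(-8\right)^{2}}{3}\right)}{5}\right)\right) - 10029 = \left(7335 - \left(7 + \frac{7 \left(4 + \frac{112}{3} + \frac{1}{3} \cdot 64\right)}{5}\right)\right) - 10029 = \left(7335 - \left(7 + \frac{7 \left(4 + \frac{112}{3} + \frac{64}{3}\right)}{5}\right)\right) - 10029 = \left(7335 - \frac{1421}{15}\right) - 10029 = \frac{108604}{15} - 10029 = - \frac{41831}{15} \approx -2788.7$)
$\left(301680 - 56646\right) + \left(n + 108990\right) = \left(301680 - 56646\right) + \left(- \frac{41831}{15} + 108990\right) = 245034 + \frac{1593019}{15} = \frac{5268529}{15}$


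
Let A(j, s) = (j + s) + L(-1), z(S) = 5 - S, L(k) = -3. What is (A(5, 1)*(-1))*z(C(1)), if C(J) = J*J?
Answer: -12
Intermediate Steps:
C(J) = J**2
A(j, s) = -3 + j + s (A(j, s) = (j + s) - 3 = -3 + j + s)
(A(5, 1)*(-1))*z(C(1)) = ((-3 + 5 + 1)*(-1))*(5 - 1*1**2) = (3*(-1))*(5 - 1*1) = -3*(5 - 1) = -3*4 = -12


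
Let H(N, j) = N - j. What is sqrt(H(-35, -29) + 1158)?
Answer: 24*sqrt(2) ≈ 33.941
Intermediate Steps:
sqrt(H(-35, -29) + 1158) = sqrt((-35 - 1*(-29)) + 1158) = sqrt((-35 + 29) + 1158) = sqrt(-6 + 1158) = sqrt(1152) = 24*sqrt(2)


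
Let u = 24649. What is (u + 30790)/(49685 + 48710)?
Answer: 55439/98395 ≈ 0.56343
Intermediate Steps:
(u + 30790)/(49685 + 48710) = (24649 + 30790)/(49685 + 48710) = 55439/98395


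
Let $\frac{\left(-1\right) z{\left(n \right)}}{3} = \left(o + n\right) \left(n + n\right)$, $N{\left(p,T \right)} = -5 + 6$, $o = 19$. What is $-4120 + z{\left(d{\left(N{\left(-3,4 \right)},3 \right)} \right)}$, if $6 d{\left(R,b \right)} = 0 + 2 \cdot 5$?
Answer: $- \frac{12980}{3} \approx -4326.7$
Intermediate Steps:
$N{\left(p,T \right)} = 1$
$d{\left(R,b \right)} = \frac{5}{3}$ ($d{\left(R,b \right)} = \frac{0 + 2 \cdot 5}{6} = \frac{0 + 10}{6} = \frac{1}{6} \cdot 10 = \frac{5}{3}$)
$z{\left(n \right)} = - 6 n \left(19 + n\right)$ ($z{\left(n \right)} = - 3 \left(19 + n\right) \left(n + n\right) = - 3 \left(19 + n\right) 2 n = - 3 \cdot 2 n \left(19 + n\right) = - 6 n \left(19 + n\right)$)
$-4120 + z{\left(d{\left(N{\left(-3,4 \right)},3 \right)} \right)} = -4120 - 10 \left(19 + \frac{5}{3}\right) = -4120 - 10 \cdot \frac{62}{3} = -4120 - \frac{620}{3} = - \frac{12980}{3}$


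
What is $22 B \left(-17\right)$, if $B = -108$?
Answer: $40392$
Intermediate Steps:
$22 B \left(-17\right) = 22 \left(-108\right) \left(-17\right) = \left(-2376\right) \left(-17\right) = 40392$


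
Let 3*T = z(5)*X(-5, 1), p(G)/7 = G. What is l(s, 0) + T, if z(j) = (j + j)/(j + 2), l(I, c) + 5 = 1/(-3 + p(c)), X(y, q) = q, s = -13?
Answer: -34/7 ≈ -4.8571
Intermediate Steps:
p(G) = 7*G
l(I, c) = -5 + 1/(-3 + 7*c)
z(j) = 2*j/(2 + j) (z(j) = (2*j)/(2 + j) = 2*j/(2 + j))
T = 10/21 (T = ((2*5/(2 + 5))*1)/3 = ((2*5/7)*1)/3 = ((2*5*(⅐))*1)/3 = ((10/7)*1)/3 = (⅓)*(10/7) = 10/21 ≈ 0.47619)
l(s, 0) + T = (16 - 35*0)/(-3 + 7*0) + 10/21 = (16 + 0)/(-3 + 0) + 10/21 = 16/(-3) + 10/21 = -⅓*16 + 10/21 = -16/3 + 10/21 = -34/7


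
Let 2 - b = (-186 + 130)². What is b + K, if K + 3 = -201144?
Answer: -204281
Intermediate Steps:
K = -201147 (K = -3 - 201144 = -201147)
b = -3134 (b = 2 - (-186 + 130)² = 2 - 1*(-56)² = 2 - 1*3136 = 2 - 3136 = -3134)
b + K = -3134 - 201147 = -204281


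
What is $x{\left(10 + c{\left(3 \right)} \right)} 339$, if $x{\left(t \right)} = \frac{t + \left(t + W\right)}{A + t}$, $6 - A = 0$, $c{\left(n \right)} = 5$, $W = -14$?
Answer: $\frac{1808}{7} \approx 258.29$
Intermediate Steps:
$A = 6$ ($A = 6 - 0 = 6 + 0 = 6$)
$x{\left(t \right)} = \frac{-14 + 2 t}{6 + t}$ ($x{\left(t \right)} = \frac{t + \left(t - 14\right)}{6 + t} = \frac{t + \left(-14 + t\right)}{6 + t} = \frac{-14 + 2 t}{6 + t}$)
$x{\left(10 + c{\left(3 \right)} \right)} 339 = \frac{2 \left(-7 + \left(10 + 5\right)\right)}{6 + \left(10 + 5\right)} 339 = \frac{2 \left(-7 + 15\right)}{6 + 15} \cdot 339 = 2 \cdot \frac{1}{21} \cdot 8 \cdot 339 = \frac{16}{21} \cdot 339 = \frac{1808}{7}$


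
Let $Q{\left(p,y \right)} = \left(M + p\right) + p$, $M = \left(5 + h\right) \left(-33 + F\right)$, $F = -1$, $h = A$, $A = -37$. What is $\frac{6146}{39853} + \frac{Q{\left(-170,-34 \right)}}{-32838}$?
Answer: $\frac{86006152}{654346407} \approx 0.13144$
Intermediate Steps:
$h = -37$
$M = 1088$ ($M = \left(5 - 37\right) \left(-33 - 1\right) = \left(-32\right) \left(-34\right) = 1088$)
$Q{\left(p,y \right)} = 1088 + 2 p$ ($Q{\left(p,y \right)} = \left(1088 + p\right) + p = 1088 + 2 p$)
$\frac{6146}{39853} + \frac{Q{\left(-170,-34 \right)}}{-32838} = \frac{6146}{39853} + \frac{1088 + 2 \left(-170\right)}{-32838} = 6146 \cdot \frac{1}{39853} + \left(1088 - 340\right) \left(- \frac{1}{32838}\right) = \frac{6146}{39853} + 748 \left(- \frac{1}{32838}\right) = \frac{6146}{39853} - \frac{374}{16419} = \frac{86006152}{654346407}$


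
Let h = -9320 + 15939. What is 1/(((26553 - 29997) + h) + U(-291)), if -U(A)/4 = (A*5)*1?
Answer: 1/8995 ≈ 0.00011117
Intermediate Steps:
h = 6619
U(A) = -20*A (U(A) = -4*A*5 = -4*5*A = -20*A)
1/(((26553 - 29997) + h) + U(-291)) = 1/(((26553 - 29997) + 6619) - 20*(-291)) = 1/((-3444 + 6619) + 5820) = 1/(3175 + 5820) = 1/8995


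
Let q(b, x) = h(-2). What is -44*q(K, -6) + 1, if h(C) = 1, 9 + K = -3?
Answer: -43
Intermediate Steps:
K = -12 (K = -9 - 3 = -12)
q(b, x) = 1
-44*q(K, -6) + 1 = -44*1 + 1 = -44 + 1 = -43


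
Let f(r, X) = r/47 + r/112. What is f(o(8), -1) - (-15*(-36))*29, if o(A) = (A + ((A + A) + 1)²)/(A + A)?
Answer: -1318900617/84224 ≈ -15659.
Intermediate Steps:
o(A) = (A + (1 + 2*A)²)/(2*A) (o(A) = (A + (2*A + 1)²)/((2*A)) = (A + (1 + 2*A)²)*(1/(2*A)) = (A + (1 + 2*A)²)/(2*A))
f(r, X) = 159*r/5264 (f(r, X) = r*(1/47) + r*(1/112) = r/47 + r/112 = 159*r/5264)
f(o(8), -1) - (-15*(-36))*29 = 159*((½)*(8 + (1 + 2*8)²)/8)/5264 - (-15*(-36))*29 = 159*((½)*(⅛)*(8 + (1 + 16)²))/5264 - 540*29 = 159*((½)*(⅛)*(8 + 17²))/5264 - 1*15660 = 159*((½)*(⅛)*(8 + 289))/5264 - 15660 = 159*((½)*(⅛)*297)/5264 - 15660 = (159/5264)*(297/16) - 15660 = 47223/84224 - 15660 = -1318900617/84224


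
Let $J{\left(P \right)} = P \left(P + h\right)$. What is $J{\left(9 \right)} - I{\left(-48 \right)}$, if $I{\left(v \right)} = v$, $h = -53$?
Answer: $-348$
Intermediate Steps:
$J{\left(P \right)} = P \left(-53 + P\right)$ ($J{\left(P \right)} = P \left(P - 53\right) = P \left(-53 + P\right)$)
$J{\left(9 \right)} - I{\left(-48 \right)} = 9 \left(-53 + 9\right) - -48 = 9 \left(-44\right) + 48 = -396 + 48 = -348$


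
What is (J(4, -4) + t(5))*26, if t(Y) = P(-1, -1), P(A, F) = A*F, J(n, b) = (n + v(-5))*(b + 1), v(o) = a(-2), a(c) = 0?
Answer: -286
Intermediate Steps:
v(o) = 0
J(n, b) = n*(1 + b) (J(n, b) = (n + 0)*(b + 1) = n*(1 + b))
t(Y) = 1 (t(Y) = -1*(-1) = 1)
(J(4, -4) + t(5))*26 = (4*(1 - 4) + 1)*26 = (4*(-3) + 1)*26 = (-12 + 1)*26 = -11*26 = -286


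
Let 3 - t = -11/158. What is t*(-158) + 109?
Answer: -376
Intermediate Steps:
t = 485/158 (t = 3 - (-11)/158 = 3 - 1*(-11/158) = 3 + 11/158 = 485/158 ≈ 3.0696)
t*(-158) + 109 = (485/158)*(-158) + 109 = -485 + 109 = -376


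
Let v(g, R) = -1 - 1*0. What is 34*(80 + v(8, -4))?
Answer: 2686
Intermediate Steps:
v(g, R) = -1 (v(g, R) = -1 + 0 = -1)
34*(80 + v(8, -4)) = 34*(80 - 1) = 34*79 = 2686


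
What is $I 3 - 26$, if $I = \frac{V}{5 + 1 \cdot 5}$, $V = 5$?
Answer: $- \frac{49}{2} \approx -24.5$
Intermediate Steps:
$I = \frac{1}{2}$ ($I = \frac{5}{5 + 1 \cdot 5} = \frac{5}{5 + 5} = \frac{5}{10} = 5 \cdot \frac{1}{10} = \frac{1}{2} \approx 0.5$)
$I 3 - 26 = \frac{1}{2} \cdot 3 - 26 = \frac{3}{2} - 26 = - \frac{49}{2}$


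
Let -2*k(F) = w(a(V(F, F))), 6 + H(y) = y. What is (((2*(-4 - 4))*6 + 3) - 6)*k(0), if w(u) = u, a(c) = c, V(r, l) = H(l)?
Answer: -297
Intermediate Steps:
H(y) = -6 + y
V(r, l) = -6 + l
k(F) = 3 - F/2 (k(F) = -(-6 + F)/2 = 3 - F/2)
(((2*(-4 - 4))*6 + 3) - 6)*k(0) = (((2*(-4 - 4))*6 + 3) - 6)*(3 - 1/2*0) = (((2*(-8))*6 + 3) - 6)*(3 + 0) = ((-16*6 + 3) - 6)*3 = ((-96 + 3) - 6)*3 = (-93 - 6)*3 = -99*3 = -297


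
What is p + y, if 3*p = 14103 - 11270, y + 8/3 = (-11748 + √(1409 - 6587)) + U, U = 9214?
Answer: -4777/3 + I*√5178 ≈ -1592.3 + 71.958*I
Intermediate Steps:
y = -7610/3 + I*√5178 (y = -8/3 + ((-11748 + √(1409 - 6587)) + 9214) = -8/3 + ((-11748 + √(-5178)) + 9214) = -8/3 + ((-11748 + I*√5178) + 9214) = -8/3 + (-2534 + I*√5178) = -7610/3 + I*√5178 ≈ -2536.7 + 71.958*I)
p = 2833/3 (p = (14103 - 11270)/3 = (⅓)*2833 = 2833/3 ≈ 944.33)
p + y = 2833/3 + (-7610/3 + I*√5178) = -4777/3 + I*√5178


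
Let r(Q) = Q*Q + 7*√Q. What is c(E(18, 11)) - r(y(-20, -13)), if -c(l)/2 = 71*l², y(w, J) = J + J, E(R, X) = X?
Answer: -17858 - 7*I*√26 ≈ -17858.0 - 35.693*I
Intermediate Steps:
y(w, J) = 2*J
r(Q) = Q² + 7*√Q
c(l) = -142*l²
c(E(18, 11)) - r(y(-20, -13)) = -142*11² - ((2*(-13))² + 7*√(2*(-13))) = -142*121 - ((-26)² + 7*√(-26)) = -17182 - (676 + 7*(I*√26)) = -17182 - (676 + 7*I*√26) = -17182 + (-676 - 7*I*√26) = -17858 - 7*I*√26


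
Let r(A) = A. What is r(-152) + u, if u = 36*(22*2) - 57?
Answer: 1375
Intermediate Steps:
u = 1527 (u = 36*44 - 57 = 1584 - 57 = 1527)
r(-152) + u = -152 + 1527 = 1375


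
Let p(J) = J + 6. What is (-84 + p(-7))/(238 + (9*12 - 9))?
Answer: -85/337 ≈ -0.25223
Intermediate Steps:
p(J) = 6 + J
(-84 + p(-7))/(238 + (9*12 - 9)) = (-84 + (6 - 7))/(238 + (9*12 - 9)) = (-84 - 1)/(238 + (108 - 9)) = -85/(238 + 99) = -85/337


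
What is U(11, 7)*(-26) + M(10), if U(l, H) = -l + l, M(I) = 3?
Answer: 3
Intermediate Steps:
U(l, H) = 0
U(11, 7)*(-26) + M(10) = 0*(-26) + 3 = 0 + 3 = 3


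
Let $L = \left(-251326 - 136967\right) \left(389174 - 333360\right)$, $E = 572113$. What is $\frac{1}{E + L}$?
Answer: $- \frac{1}{21671613389} \approx -4.6143 \cdot 10^{-11}$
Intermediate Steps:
$L = -21672185502$ ($L = \left(-388293\right) 55814 = -21672185502$)
$\frac{1}{E + L} = \frac{1}{572113 - 21672185502} = \frac{1}{-21671613389} = - \frac{1}{21671613389}$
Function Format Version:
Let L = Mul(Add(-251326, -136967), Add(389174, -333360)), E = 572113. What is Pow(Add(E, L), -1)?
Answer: Rational(-1, 21671613389) ≈ -4.6143e-11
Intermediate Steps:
L = -21672185502 (L = Mul(-388293, 55814) = -21672185502)
Pow(Add(E, L), -1) = Pow(Add(572113, -21672185502), -1) = Pow(-21671613389, -1) = Rational(-1, 21671613389)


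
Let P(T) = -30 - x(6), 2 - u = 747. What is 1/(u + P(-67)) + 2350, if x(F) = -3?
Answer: 1814199/772 ≈ 2350.0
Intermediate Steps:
u = -745 (u = 2 - 1*747 = 2 - 747 = -745)
P(T) = -27 (P(T) = -30 - 1*(-3) = -30 + 3 = -27)
1/(u + P(-67)) + 2350 = 1/(-745 - 27) + 2350 = 1/(-772) + 2350 = -1/772 + 2350 = 1814199/772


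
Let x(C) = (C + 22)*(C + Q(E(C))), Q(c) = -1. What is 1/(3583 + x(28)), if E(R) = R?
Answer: 1/4933 ≈ 0.00020272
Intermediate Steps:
x(C) = (-1 + C)*(22 + C) (x(C) = (C + 22)*(C - 1) = (22 + C)*(-1 + C) = (-1 + C)*(22 + C))
1/(3583 + x(28)) = 1/(3583 + (-22 + 28**2 + 21*28)) = 1/(3583 + (-22 + 784 + 588)) = 1/(3583 + 1350) = 1/4933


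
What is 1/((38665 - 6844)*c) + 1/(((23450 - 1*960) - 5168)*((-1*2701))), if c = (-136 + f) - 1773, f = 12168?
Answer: -93221639/5091200693445786 ≈ -1.8310e-8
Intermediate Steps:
c = 10259 (c = (-136 + 12168) - 1773 = 12032 - 1773 = 10259)
1/((38665 - 6844)*c) + 1/(((23450 - 1*960) - 5168)*((-1*2701))) = 1/((38665 - 6844)*10259) + 1/(((23450 - 1*960) - 5168)*((-1*2701))) = (1/10259)/31821 + 1/(((23450 - 960) - 5168)*(-2701)) = (1/31821)*(1/10259) - 1/2701/(22490 - 5168) = 1/326451639 - 1/2701/17322 = 1/326451639 + (1/17322)*(-1/2701) = 1/326451639 - 1/46786722 = -93221639/5091200693445786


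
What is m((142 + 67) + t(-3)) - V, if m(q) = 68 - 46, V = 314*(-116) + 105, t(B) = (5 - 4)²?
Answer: 36341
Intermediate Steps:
t(B) = 1 (t(B) = 1² = 1)
V = -36319 (V = -36424 + 105 = -36319)
m(q) = 22
m((142 + 67) + t(-3)) - V = 22 - 1*(-36319) = 22 + 36319 = 36341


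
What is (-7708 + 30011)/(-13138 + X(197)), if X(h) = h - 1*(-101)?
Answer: -22303/12840 ≈ -1.7370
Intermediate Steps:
X(h) = 101 + h (X(h) = h + 101 = 101 + h)
(-7708 + 30011)/(-13138 + X(197)) = (-7708 + 30011)/(-13138 + (101 + 197)) = 22303/(-13138 + 298) = 22303/(-12840) = 22303*(-1/12840) = -22303/12840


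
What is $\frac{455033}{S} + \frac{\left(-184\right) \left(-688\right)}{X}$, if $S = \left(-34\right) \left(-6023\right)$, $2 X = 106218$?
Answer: $\frac{50090110541}{10875767238} \approx 4.6057$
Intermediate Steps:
$X = 53109$ ($X = \frac{1}{2} \cdot 106218 = 53109$)
$S = 204782$
$\frac{455033}{S} + \frac{\left(-184\right) \left(-688\right)}{X} = \frac{455033}{204782} + \frac{\left(-184\right) \left(-688\right)}{53109} = 455033 \cdot \frac{1}{204782} + 126592 \cdot \frac{1}{53109} = \frac{455033}{204782} + \frac{126592}{53109} = \frac{50090110541}{10875767238}$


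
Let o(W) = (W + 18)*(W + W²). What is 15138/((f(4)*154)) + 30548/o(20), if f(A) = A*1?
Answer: 2325179/87780 ≈ 26.489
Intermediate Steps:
f(A) = A
o(W) = (18 + W)*(W + W²)
15138/((f(4)*154)) + 30548/o(20) = 15138/((4*154)) + 30548/((20*(18 + 20² + 19*20))) = 15138/616 + 30548/((20*(18 + 400 + 380))) = 15138*(1/616) + 30548/((20*798)) = 7569/308 + 30548/15960 = 7569/308 + 30548*(1/15960) = 7569/308 + 1091/570 = 2325179/87780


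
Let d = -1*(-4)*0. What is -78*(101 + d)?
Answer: -7878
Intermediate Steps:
d = 0 (d = 4*0 = 0)
-78*(101 + d) = -78*(101 + 0) = -78*101 = -7878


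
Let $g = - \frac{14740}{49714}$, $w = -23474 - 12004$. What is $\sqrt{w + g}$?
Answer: $\frac{4 i \sqrt{305204263}}{371} \approx 188.36 i$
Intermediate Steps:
$w = -35478$ ($w = -23474 - 12004 = -35478$)
$g = - \frac{110}{371}$ ($g = \left(-14740\right) \frac{1}{49714} = - \frac{110}{371} \approx -0.2965$)
$\sqrt{w + g} = \sqrt{-35478 - \frac{110}{371}} = \sqrt{- \frac{13162448}{371}} = \frac{4 i \sqrt{305204263}}{371}$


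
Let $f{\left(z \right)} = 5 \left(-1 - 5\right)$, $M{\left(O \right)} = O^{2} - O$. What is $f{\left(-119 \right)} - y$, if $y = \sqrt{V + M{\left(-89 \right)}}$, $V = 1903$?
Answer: $-30 - \sqrt{9913} \approx -129.56$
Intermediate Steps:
$f{\left(z \right)} = -30$ ($f{\left(z \right)} = 5 \left(-6\right) = -30$)
$y = \sqrt{9913}$ ($y = \sqrt{1903 - 89 \left(-1 - 89\right)} = \sqrt{1903 - -8010} = \sqrt{1903 + 8010} = \sqrt{9913} \approx 99.564$)
$f{\left(-119 \right)} - y = -30 - \sqrt{9913}$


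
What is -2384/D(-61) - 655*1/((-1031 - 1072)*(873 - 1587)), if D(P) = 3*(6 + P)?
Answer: 1193189351/82584810 ≈ 14.448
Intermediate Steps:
D(P) = 18 + 3*P
-2384/D(-61) - 655*1/((-1031 - 1072)*(873 - 1587)) = -2384/(18 + 3*(-61)) - 655*1/((-1031 - 1072)*(873 - 1587)) = -2384/(18 - 183) - 655/((-2103*(-714))) = -2384/(-165) - 655/1501542 = -2384*(-1/165) - 655*1/1501542 = 2384/165 - 655/1501542 = 1193189351/82584810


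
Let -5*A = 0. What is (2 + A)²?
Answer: 4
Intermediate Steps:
A = 0 (A = -⅕*0 = 0)
(2 + A)² = (2 + 0)² = 2² = 4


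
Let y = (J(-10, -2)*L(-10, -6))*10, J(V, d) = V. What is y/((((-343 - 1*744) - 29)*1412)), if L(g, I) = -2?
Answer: -25/196974 ≈ -0.00012692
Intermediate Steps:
y = 200 (y = -10*(-2)*10 = 20*10 = 200)
y/((((-343 - 1*744) - 29)*1412)) = 200/((((-343 - 1*744) - 29)*1412)) = 200/((((-343 - 744) - 29)*1412)) = 200/(((-1087 - 29)*1412)) = 200/((-1116*1412)) = 200/(-1575792) = 200*(-1/1575792) = -25/196974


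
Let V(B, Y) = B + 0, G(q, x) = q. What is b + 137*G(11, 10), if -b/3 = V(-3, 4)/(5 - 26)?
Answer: 10546/7 ≈ 1506.6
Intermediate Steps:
V(B, Y) = B
b = -3/7 (b = -(-9)/(5 - 26) = -(-9)/(-21) = -(-9)*(-1)/21 = -3*1/7 = -3/7 ≈ -0.42857)
b + 137*G(11, 10) = -3/7 + 137*11 = -3/7 + 1507 = 10546/7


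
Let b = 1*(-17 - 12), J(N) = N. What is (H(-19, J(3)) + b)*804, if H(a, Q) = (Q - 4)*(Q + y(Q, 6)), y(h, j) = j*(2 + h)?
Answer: -49848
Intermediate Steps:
b = -29 (b = 1*(-29) = -29)
H(a, Q) = (-4 + Q)*(12 + 7*Q) (H(a, Q) = (Q - 4)*(Q + 6*(2 + Q)) = (-4 + Q)*(Q + (12 + 6*Q)) = (-4 + Q)*(12 + 7*Q))
(H(-19, J(3)) + b)*804 = ((-48 - 16*3 + 7*3²) - 29)*804 = ((-48 - 48 + 7*9) - 29)*804 = ((-48 - 48 + 63) - 29)*804 = (-33 - 29)*804 = -62*804 = -49848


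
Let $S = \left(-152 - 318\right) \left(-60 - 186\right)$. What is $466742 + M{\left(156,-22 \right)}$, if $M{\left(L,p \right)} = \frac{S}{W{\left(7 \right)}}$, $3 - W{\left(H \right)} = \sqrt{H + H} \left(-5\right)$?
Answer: $\frac{158812162}{341} + \frac{578100 \sqrt{14}}{341} \approx 4.7207 \cdot 10^{5}$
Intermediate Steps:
$W{\left(H \right)} = 3 + 5 \sqrt{2} \sqrt{H}$ ($W{\left(H \right)} = 3 - \sqrt{H + H} \left(-5\right) = 3 - \sqrt{2 H} \left(-5\right) = 3 - \sqrt{2} \sqrt{H} \left(-5\right) = 3 - - 5 \sqrt{2} \sqrt{H} = 3 + 5 \sqrt{2} \sqrt{H}$)
$S = 115620$ ($S = \left(-470\right) \left(-246\right) = 115620$)
$M{\left(L,p \right)} = \frac{115620}{3 + 5 \sqrt{14}}$ ($M{\left(L,p \right)} = \frac{115620}{3 + 5 \sqrt{2} \sqrt{7}} = \frac{115620}{3 + 5 \sqrt{14}}$)
$466742 + M{\left(156,-22 \right)} = 466742 - \left(\frac{346860}{341} - \frac{578100 \sqrt{14}}{341}\right) = \frac{158812162}{341} + \frac{578100 \sqrt{14}}{341}$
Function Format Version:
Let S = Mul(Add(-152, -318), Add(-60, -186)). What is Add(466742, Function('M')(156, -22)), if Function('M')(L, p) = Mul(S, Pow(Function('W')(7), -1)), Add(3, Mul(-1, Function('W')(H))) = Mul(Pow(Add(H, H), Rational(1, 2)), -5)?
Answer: Add(Rational(158812162, 341), Mul(Rational(578100, 341), Pow(14, Rational(1, 2)))) ≈ 4.7207e+5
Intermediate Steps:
Function('W')(H) = Add(3, Mul(5, Pow(2, Rational(1, 2)), Pow(H, Rational(1, 2)))) (Function('W')(H) = Add(3, Mul(-1, Mul(Pow(Add(H, H), Rational(1, 2)), -5))) = Add(3, Mul(-1, Mul(Pow(Mul(2, H), Rational(1, 2)), -5))) = Add(3, Mul(-1, Mul(Mul(Pow(2, Rational(1, 2)), Pow(H, Rational(1, 2))), -5))) = Add(3, Mul(-1, Mul(-5, Pow(2, Rational(1, 2)), Pow(H, Rational(1, 2))))) = Add(3, Mul(5, Pow(2, Rational(1, 2)), Pow(H, Rational(1, 2)))))
S = 115620 (S = Mul(-470, -246) = 115620)
Function('M')(L, p) = Mul(115620, Pow(Add(3, Mul(5, Pow(14, Rational(1, 2)))), -1)) (Function('M')(L, p) = Mul(115620, Pow(Add(3, Mul(5, Pow(2, Rational(1, 2)), Pow(7, Rational(1, 2)))), -1)) = Mul(115620, Pow(Add(3, Mul(5, Pow(14, Rational(1, 2)))), -1)))
Add(466742, Function('M')(156, -22)) = Add(466742, Add(Rational(-346860, 341), Mul(Rational(578100, 341), Pow(14, Rational(1, 2))))) = Add(Rational(158812162, 341), Mul(Rational(578100, 341), Pow(14, Rational(1, 2))))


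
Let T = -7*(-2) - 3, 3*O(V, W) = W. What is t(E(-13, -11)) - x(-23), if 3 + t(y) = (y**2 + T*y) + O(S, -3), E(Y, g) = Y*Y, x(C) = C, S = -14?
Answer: 30439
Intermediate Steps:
O(V, W) = W/3
E(Y, g) = Y**2
T = 11 (T = 14 - 3 = 11)
t(y) = -4 + y**2 + 11*y (t(y) = -3 + ((y**2 + 11*y) + (1/3)*(-3)) = -3 + ((y**2 + 11*y) - 1) = -3 + (-1 + y**2 + 11*y) = -4 + y**2 + 11*y)
t(E(-13, -11)) - x(-23) = (-4 + ((-13)**2)**2 + 11*(-13)**2) - 1*(-23) = (-4 + 169**2 + 11*169) + 23 = (-4 + 28561 + 1859) + 23 = 30416 + 23 = 30439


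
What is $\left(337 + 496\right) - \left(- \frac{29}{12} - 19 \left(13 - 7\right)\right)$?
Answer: $\frac{11393}{12} \approx 949.42$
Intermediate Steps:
$\left(337 + 496\right) - \left(- \frac{29}{12} - 19 \left(13 - 7\right)\right) = 833 + \left(\left(-29\right) \left(- \frac{1}{12}\right) + 19 \cdot 6\right) = 833 + \left(\frac{29}{12} + 114\right) = 833 + \frac{1397}{12} = \frac{11393}{12}$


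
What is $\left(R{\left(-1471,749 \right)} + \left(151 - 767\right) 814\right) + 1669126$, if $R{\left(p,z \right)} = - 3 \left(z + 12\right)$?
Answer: $1165419$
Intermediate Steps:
$R{\left(p,z \right)} = -36 - 3 z$ ($R{\left(p,z \right)} = - 3 \left(12 + z\right) = -36 - 3 z$)
$\left(R{\left(-1471,749 \right)} + \left(151 - 767\right) 814\right) + 1669126 = \left(\left(-36 - 2247\right) + \left(151 - 767\right) 814\right) + 1669126 = \left(\left(-36 - 2247\right) - 501424\right) + 1669126 = \left(-2283 - 501424\right) + 1669126 = -503707 + 1669126 = 1165419$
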